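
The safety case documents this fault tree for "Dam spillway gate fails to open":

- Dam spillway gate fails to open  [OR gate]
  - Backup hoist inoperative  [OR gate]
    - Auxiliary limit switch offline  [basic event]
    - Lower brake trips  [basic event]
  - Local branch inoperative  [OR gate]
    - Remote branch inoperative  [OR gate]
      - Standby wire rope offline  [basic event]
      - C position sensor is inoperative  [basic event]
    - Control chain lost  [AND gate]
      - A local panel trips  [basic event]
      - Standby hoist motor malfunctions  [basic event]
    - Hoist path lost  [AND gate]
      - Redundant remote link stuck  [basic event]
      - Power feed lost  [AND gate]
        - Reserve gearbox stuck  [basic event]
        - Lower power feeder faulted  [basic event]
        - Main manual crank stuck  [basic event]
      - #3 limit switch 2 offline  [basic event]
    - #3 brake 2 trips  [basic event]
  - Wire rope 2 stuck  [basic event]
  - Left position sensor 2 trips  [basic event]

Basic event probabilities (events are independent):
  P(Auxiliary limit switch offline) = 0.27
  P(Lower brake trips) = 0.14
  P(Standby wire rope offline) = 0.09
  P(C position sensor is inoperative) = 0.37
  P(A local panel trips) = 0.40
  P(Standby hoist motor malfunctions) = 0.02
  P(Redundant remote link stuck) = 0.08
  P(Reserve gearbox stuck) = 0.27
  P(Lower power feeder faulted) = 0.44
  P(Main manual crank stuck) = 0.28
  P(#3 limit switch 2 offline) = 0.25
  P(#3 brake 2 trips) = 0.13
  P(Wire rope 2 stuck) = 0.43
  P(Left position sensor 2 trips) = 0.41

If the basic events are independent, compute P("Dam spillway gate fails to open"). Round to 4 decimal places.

P(Backup hoist inoperative) [OR] = 1 − (1−0.27) × (1−0.14) = 0.372200
P(Remote branch inoperative) [OR] = 1 − (1−0.09) × (1−0.37) = 0.426700
P(Control chain lost) [AND] = 0.40 × 0.02 = 0.008000
P(Power feed lost) [AND] = 0.27 × 0.44 × 0.28 = 0.033264
P(Hoist path lost) [AND] = 0.08 × 0.033264 × 0.25 = 0.000665
P(Local branch inoperative) [OR] = 1 − (1−0.426700) × (1−0.008000) × (1−0.000665) × (1−0.13) = 0.505548
P(Dam spillway gate fails to open) [OR] = 1 − (1−0.372200) × (1−0.505548) × (1−0.43) × (1−0.41) = 0.895607
Rounded to 4 decimal places: P(Dam spillway gate fails to open) ≈ 0.8956.

0.8956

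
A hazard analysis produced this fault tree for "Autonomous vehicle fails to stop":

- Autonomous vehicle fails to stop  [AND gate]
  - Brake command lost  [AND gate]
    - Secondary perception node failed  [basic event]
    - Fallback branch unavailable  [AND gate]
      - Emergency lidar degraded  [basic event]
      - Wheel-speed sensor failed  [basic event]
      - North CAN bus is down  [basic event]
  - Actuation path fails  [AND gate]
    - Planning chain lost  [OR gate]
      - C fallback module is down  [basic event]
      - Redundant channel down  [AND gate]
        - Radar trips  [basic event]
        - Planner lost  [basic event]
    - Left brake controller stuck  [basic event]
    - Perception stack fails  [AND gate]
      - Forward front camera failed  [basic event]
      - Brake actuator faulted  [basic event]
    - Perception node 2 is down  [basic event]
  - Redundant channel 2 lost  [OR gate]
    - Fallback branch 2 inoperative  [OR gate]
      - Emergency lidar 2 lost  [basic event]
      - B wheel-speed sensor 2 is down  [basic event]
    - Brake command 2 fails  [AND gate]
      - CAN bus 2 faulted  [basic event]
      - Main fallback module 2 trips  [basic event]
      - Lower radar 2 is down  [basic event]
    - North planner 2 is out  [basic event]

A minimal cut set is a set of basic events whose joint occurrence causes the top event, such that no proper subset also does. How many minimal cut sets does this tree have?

Fallback branch unavailable [AND]: one cut set from each child combined → 1 × 1 × 1 = 1 cut set(s).
Brake command lost [AND]: one cut set from each child combined → 1 × 1 = 1 cut set(s).
Redundant channel down [AND]: one cut set from each child combined → 1 × 1 = 1 cut set(s).
Planning chain lost [OR]: union of children's cut sets → 2 cut set(s).
Perception stack fails [AND]: one cut set from each child combined → 1 × 1 = 1 cut set(s).
Actuation path fails [AND]: one cut set from each child combined → 2 × 1 × 1 × 1 = 2 cut set(s).
Fallback branch 2 inoperative [OR]: union of children's cut sets → 2 cut set(s).
Brake command 2 fails [AND]: one cut set from each child combined → 1 × 1 × 1 = 1 cut set(s).
Redundant channel 2 lost [OR]: union of children's cut sets → 4 cut set(s).
Autonomous vehicle fails to stop [AND]: one cut set from each child combined → 1 × 2 × 4 = 8 cut set(s).
Minimal cut sets: {Brake actuator faulted, C fallback module is down, Emergency lidar 2 lost, Emergency lidar degraded, Forward front camera failed, Left brake controller stuck, North CAN bus is down, Perception node 2 is down, Secondary perception node failed, Wheel-speed sensor failed}; {B wheel-speed sensor 2 is down, Brake actuator faulted, C fallback module is down, Emergency lidar degraded, Forward front camera failed, Left brake controller stuck, North CAN bus is down, Perception node 2 is down, Secondary perception node failed, Wheel-speed sensor failed}; {Brake actuator faulted, C fallback module is down, CAN bus 2 faulted, Emergency lidar degraded, Forward front camera failed, Left brake controller stuck, Lower radar 2 is down, Main fallback module 2 trips, North CAN bus is down, Perception node 2 is down, Secondary perception node failed, Wheel-speed sensor failed}; {Brake actuator faulted, C fallback module is down, Emergency lidar degraded, Forward front camera failed, Left brake controller stuck, North CAN bus is down, North planner 2 is out, Perception node 2 is down, Secondary perception node failed, Wheel-speed sensor failed}; {Brake actuator faulted, Emergency lidar 2 lost, Emergency lidar degraded, Forward front camera failed, Left brake controller stuck, North CAN bus is down, Perception node 2 is down, Planner lost, Radar trips, Secondary perception node failed, Wheel-speed sensor failed}; {B wheel-speed sensor 2 is down, Brake actuator faulted, Emergency lidar degraded, Forward front camera failed, Left brake controller stuck, North CAN bus is down, Perception node 2 is down, Planner lost, Radar trips, Secondary perception node failed, Wheel-speed sensor failed}; {Brake actuator faulted, CAN bus 2 faulted, Emergency lidar degraded, Forward front camera failed, Left brake controller stuck, Lower radar 2 is down, Main fallback module 2 trips, North CAN bus is down, Perception node 2 is down, Planner lost, Radar trips, Secondary perception node failed, Wheel-speed sensor failed}; {Brake actuator faulted, Emergency lidar degraded, Forward front camera failed, Left brake controller stuck, North CAN bus is down, North planner 2 is out, Perception node 2 is down, Planner lost, Radar trips, Secondary perception node failed, Wheel-speed sensor failed}.

8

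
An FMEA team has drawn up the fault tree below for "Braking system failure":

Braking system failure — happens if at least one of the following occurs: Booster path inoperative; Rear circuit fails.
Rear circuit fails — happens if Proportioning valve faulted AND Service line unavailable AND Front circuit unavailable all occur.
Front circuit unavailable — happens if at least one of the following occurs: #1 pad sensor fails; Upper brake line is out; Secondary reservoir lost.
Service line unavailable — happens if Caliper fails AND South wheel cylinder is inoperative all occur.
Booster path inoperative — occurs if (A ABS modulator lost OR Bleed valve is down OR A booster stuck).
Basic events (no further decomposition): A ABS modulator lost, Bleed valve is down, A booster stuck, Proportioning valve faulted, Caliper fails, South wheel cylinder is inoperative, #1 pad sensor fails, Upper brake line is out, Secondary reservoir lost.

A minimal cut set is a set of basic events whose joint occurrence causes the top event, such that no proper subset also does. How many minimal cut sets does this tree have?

Booster path inoperative [OR]: union of children's cut sets → 3 cut set(s).
Service line unavailable [AND]: one cut set from each child combined → 1 × 1 = 1 cut set(s).
Front circuit unavailable [OR]: union of children's cut sets → 3 cut set(s).
Rear circuit fails [AND]: one cut set from each child combined → 1 × 1 × 3 = 3 cut set(s).
Braking system failure [OR]: union of children's cut sets → 6 cut set(s).
Minimal cut sets: {A ABS modulator lost}; {Bleed valve is down}; {A booster stuck}; {#1 pad sensor fails, Caliper fails, Proportioning valve faulted, South wheel cylinder is inoperative}; {Caliper fails, Proportioning valve faulted, South wheel cylinder is inoperative, Upper brake line is out}; {Caliper fails, Proportioning valve faulted, Secondary reservoir lost, South wheel cylinder is inoperative}.

6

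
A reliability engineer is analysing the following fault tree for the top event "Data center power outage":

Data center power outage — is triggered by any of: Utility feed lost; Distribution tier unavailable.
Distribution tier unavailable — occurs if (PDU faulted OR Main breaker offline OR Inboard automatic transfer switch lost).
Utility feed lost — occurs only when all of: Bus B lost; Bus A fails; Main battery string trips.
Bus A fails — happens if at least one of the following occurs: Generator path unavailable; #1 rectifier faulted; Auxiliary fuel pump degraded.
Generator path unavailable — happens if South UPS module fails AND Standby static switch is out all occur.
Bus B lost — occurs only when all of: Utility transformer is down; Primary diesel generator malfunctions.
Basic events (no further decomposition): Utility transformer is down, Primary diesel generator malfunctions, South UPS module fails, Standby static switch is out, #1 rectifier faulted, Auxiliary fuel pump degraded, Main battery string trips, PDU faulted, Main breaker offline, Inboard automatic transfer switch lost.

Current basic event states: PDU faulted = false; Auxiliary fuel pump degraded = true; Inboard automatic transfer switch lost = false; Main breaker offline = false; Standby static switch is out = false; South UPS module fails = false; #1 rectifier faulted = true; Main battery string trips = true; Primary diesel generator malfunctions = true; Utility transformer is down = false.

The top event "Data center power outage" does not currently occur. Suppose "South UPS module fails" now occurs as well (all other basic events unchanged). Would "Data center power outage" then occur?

No

Counterfactual: set "South UPS module fails" to occurred.
Bus B lost [AND]: Utility transformer is down=not, Primary diesel generator malfunctions=occurs → not all inputs occur → does not occur.
Generator path unavailable [AND]: South UPS module fails=occurs, Standby static switch is out=not → not all inputs occur → does not occur.
Bus A fails [OR]: Generator path unavailable=not, #1 rectifier faulted=occurs, Auxiliary fuel pump degraded=occurs → at least one input occurs → occurs.
Utility feed lost [AND]: Bus B lost=not, Bus A fails=occurs, Main battery string trips=occurs → not all inputs occur → does not occur.
Distribution tier unavailable [OR]: PDU faulted=not, Main breaker offline=not, Inboard automatic transfer switch lost=not → no input occurs → does not occur.
Data center power outage [OR]: Utility feed lost=not, Distribution tier unavailable=not → no input occurs → does not occur.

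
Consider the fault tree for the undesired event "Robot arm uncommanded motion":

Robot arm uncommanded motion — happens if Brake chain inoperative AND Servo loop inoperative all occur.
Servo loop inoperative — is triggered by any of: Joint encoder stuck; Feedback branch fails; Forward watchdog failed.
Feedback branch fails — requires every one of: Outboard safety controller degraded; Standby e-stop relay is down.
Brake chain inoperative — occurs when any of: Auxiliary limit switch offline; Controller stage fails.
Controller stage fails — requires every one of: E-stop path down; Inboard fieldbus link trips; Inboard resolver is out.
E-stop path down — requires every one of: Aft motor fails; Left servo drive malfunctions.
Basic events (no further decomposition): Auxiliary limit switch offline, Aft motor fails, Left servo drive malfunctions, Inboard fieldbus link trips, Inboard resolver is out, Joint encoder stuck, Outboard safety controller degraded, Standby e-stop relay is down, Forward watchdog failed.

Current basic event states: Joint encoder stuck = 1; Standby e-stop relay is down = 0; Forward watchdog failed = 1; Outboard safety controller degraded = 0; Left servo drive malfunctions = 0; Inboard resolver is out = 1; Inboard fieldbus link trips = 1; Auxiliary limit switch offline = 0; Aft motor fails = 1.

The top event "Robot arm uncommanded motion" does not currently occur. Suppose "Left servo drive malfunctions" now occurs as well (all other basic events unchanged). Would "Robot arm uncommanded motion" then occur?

Counterfactual: set "Left servo drive malfunctions" to occurred.
E-stop path down [AND]: Aft motor fails=occurs, Left servo drive malfunctions=occurs → all inputs occur → occurs.
Controller stage fails [AND]: E-stop path down=occurs, Inboard fieldbus link trips=occurs, Inboard resolver is out=occurs → all inputs occur → occurs.
Brake chain inoperative [OR]: Auxiliary limit switch offline=not, Controller stage fails=occurs → at least one input occurs → occurs.
Feedback branch fails [AND]: Outboard safety controller degraded=not, Standby e-stop relay is down=not → not all inputs occur → does not occur.
Servo loop inoperative [OR]: Joint encoder stuck=occurs, Feedback branch fails=not, Forward watchdog failed=occurs → at least one input occurs → occurs.
Robot arm uncommanded motion [AND]: Brake chain inoperative=occurs, Servo loop inoperative=occurs → all inputs occur → occurs.

Yes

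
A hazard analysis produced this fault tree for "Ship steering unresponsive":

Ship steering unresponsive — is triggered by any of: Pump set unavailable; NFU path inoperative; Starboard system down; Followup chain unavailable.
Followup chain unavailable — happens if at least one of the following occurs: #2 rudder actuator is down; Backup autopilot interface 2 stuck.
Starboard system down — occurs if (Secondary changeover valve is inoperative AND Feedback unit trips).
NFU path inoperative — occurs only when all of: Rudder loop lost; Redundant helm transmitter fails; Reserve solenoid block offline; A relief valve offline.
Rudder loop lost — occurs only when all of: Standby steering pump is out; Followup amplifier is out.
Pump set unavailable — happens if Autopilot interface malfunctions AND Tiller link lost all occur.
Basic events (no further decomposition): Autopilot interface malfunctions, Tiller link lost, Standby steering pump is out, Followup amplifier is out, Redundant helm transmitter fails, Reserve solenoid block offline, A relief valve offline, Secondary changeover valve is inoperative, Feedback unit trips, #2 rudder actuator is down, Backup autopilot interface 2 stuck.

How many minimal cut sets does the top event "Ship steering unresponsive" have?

Pump set unavailable [AND]: one cut set from each child combined → 1 × 1 = 1 cut set(s).
Rudder loop lost [AND]: one cut set from each child combined → 1 × 1 = 1 cut set(s).
NFU path inoperative [AND]: one cut set from each child combined → 1 × 1 × 1 × 1 = 1 cut set(s).
Starboard system down [AND]: one cut set from each child combined → 1 × 1 = 1 cut set(s).
Followup chain unavailable [OR]: union of children's cut sets → 2 cut set(s).
Ship steering unresponsive [OR]: union of children's cut sets → 5 cut set(s).
Minimal cut sets: {Autopilot interface malfunctions, Tiller link lost}; {A relief valve offline, Followup amplifier is out, Redundant helm transmitter fails, Reserve solenoid block offline, Standby steering pump is out}; {Feedback unit trips, Secondary changeover valve is inoperative}; {#2 rudder actuator is down}; {Backup autopilot interface 2 stuck}.

5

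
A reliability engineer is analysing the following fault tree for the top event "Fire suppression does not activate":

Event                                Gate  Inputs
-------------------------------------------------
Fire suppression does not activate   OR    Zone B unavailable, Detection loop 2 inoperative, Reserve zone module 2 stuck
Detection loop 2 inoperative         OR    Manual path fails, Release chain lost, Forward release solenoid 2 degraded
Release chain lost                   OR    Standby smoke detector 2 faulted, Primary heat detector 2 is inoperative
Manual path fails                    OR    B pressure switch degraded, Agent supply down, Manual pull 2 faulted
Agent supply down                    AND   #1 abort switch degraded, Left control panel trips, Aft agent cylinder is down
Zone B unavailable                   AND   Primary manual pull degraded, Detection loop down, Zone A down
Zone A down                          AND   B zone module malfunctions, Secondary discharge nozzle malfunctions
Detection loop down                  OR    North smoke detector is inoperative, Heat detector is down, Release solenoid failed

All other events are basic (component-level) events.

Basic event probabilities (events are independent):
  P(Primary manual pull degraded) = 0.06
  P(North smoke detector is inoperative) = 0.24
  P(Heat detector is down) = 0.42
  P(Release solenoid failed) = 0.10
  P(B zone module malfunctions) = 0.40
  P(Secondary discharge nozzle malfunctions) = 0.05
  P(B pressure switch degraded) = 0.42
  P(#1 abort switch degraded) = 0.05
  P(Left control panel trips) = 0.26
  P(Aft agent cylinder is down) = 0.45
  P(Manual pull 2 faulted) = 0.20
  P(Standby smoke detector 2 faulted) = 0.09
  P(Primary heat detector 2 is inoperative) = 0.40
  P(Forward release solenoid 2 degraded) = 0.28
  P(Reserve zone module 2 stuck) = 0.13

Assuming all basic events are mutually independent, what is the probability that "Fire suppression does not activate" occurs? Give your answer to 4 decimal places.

P(Detection loop down) [OR] = 1 − (1−0.24) × (1−0.42) × (1−0.10) = 0.603280
P(Zone A down) [AND] = 0.40 × 0.05 = 0.020000
P(Zone B unavailable) [AND] = 0.06 × 0.603280 × 0.020000 = 0.000724
P(Agent supply down) [AND] = 0.05 × 0.26 × 0.45 = 0.005850
P(Manual path fails) [OR] = 1 − (1−0.42) × (1−0.005850) × (1−0.20) = 0.538714
P(Release chain lost) [OR] = 1 − (1−0.09) × (1−0.40) = 0.454000
P(Detection loop 2 inoperative) [OR] = 1 − (1−0.538714) × (1−0.454000) × (1−0.28) = 0.818659
P(Fire suppression does not activate) [OR] = 1 − (1−0.000724) × (1−0.818659) × (1−0.13) = 0.842348
Rounded to 4 decimal places: P(Fire suppression does not activate) ≈ 0.8423.

0.8423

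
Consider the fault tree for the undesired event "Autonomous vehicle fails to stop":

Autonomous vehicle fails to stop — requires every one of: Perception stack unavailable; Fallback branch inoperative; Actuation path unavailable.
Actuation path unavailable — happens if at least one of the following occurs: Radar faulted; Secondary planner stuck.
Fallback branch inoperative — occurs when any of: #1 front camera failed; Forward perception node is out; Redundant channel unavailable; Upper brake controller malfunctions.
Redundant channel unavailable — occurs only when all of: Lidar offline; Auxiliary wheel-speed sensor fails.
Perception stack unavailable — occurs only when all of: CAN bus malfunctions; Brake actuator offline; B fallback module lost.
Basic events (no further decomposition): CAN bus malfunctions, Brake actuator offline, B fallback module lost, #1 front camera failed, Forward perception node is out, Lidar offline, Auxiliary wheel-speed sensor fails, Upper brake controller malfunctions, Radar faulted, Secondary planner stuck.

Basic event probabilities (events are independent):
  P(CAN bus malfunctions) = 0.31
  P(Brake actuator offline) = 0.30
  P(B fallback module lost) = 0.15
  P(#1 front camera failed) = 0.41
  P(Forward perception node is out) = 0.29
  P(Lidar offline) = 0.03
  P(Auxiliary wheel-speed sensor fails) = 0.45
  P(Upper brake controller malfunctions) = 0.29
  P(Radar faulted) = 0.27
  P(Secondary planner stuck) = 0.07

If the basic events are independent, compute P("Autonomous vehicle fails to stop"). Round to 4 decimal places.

0.0032

P(Perception stack unavailable) [AND] = 0.31 × 0.30 × 0.15 = 0.013950
P(Redundant channel unavailable) [AND] = 0.03 × 0.45 = 0.013500
P(Fallback branch inoperative) [OR] = 1 − (1−0.41) × (1−0.29) × (1−0.013500) × (1−0.29) = 0.706596
P(Actuation path unavailable) [OR] = 1 − (1−0.27) × (1−0.07) = 0.321100
P(Autonomous vehicle fails to stop) [AND] = 0.013950 × 0.706596 × 0.321100 = 0.003165
Rounded to 4 decimal places: P(Autonomous vehicle fails to stop) ≈ 0.0032.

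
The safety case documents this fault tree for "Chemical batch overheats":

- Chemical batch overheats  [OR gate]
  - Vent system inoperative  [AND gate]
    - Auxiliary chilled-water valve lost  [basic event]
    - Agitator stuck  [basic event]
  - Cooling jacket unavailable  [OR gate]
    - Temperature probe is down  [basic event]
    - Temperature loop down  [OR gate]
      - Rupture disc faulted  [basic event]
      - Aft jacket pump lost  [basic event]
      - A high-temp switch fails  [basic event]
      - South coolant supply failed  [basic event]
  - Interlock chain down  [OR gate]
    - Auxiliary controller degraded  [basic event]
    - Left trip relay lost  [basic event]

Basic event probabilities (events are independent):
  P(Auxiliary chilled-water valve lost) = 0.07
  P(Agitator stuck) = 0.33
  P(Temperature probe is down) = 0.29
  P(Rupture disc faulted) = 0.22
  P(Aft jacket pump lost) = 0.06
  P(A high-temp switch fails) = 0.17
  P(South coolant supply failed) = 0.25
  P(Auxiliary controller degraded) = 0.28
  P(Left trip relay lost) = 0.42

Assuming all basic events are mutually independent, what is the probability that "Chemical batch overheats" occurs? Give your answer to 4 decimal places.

P(Vent system inoperative) [AND] = 0.07 × 0.33 = 0.023100
P(Temperature loop down) [OR] = 1 − (1−0.22) × (1−0.06) × (1−0.17) × (1−0.25) = 0.543583
P(Cooling jacket unavailable) [OR] = 1 − (1−0.29) × (1−0.543583) = 0.675944
P(Interlock chain down) [OR] = 1 − (1−0.28) × (1−0.42) = 0.582400
P(Chemical batch overheats) [OR] = 1 − (1−0.023100) × (1−0.675944) × (1−0.582400) = 0.867800
Rounded to 4 decimal places: P(Chemical batch overheats) ≈ 0.8678.

0.8678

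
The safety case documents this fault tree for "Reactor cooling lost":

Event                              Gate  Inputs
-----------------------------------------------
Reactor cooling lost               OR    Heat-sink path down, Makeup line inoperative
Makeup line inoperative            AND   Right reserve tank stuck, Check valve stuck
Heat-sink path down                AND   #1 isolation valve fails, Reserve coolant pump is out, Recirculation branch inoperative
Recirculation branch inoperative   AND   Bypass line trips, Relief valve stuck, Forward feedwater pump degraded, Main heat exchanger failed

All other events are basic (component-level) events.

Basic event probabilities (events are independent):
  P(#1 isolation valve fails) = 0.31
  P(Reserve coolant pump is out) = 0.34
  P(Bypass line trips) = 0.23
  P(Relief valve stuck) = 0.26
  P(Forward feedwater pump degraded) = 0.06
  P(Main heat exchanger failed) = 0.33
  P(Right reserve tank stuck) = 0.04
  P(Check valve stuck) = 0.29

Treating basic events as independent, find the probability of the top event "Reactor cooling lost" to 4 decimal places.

P(Recirculation branch inoperative) [AND] = 0.23 × 0.26 × 0.06 × 0.33 = 0.001184
P(Heat-sink path down) [AND] = 0.31 × 0.34 × 0.001184 = 0.000125
P(Makeup line inoperative) [AND] = 0.04 × 0.29 = 0.011600
P(Reactor cooling lost) [OR] = 1 − (1−0.000125) × (1−0.011600) = 0.011724
Rounded to 4 decimal places: P(Reactor cooling lost) ≈ 0.0117.

0.0117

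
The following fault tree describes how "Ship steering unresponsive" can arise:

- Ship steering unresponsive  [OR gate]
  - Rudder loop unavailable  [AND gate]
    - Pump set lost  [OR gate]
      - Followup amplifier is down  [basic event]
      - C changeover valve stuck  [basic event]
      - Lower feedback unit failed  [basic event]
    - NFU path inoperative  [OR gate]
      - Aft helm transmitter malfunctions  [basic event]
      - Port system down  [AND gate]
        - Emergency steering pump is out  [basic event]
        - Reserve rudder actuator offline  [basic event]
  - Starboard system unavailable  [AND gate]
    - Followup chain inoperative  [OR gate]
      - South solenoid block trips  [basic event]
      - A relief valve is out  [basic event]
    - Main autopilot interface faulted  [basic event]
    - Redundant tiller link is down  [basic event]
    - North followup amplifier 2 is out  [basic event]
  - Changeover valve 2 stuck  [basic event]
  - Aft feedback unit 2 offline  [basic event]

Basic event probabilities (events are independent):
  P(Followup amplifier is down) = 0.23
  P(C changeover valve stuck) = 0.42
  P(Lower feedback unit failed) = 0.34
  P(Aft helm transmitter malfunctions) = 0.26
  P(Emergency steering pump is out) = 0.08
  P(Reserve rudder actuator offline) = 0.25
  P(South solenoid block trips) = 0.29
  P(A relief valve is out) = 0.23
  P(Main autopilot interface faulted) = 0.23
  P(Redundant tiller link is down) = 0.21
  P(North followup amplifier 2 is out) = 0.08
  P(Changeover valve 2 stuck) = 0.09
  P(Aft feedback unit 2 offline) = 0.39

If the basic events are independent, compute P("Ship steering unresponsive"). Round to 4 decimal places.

0.5533

P(Pump set lost) [OR] = 1 − (1−0.23) × (1−0.42) × (1−0.34) = 0.705244
P(Port system down) [AND] = 0.08 × 0.25 = 0.020000
P(NFU path inoperative) [OR] = 1 − (1−0.26) × (1−0.020000) = 0.274800
P(Rudder loop unavailable) [AND] = 0.705244 × 0.274800 = 0.193801
P(Followup chain inoperative) [OR] = 1 − (1−0.29) × (1−0.23) = 0.453300
P(Starboard system unavailable) [AND] = 0.453300 × 0.23 × 0.21 × 0.08 = 0.001752
P(Ship steering unresponsive) [OR] = 1 − (1−0.193801) × (1−0.001752) × (1−0.09) × (1−0.39) = 0.553263
Rounded to 4 decimal places: P(Ship steering unresponsive) ≈ 0.5533.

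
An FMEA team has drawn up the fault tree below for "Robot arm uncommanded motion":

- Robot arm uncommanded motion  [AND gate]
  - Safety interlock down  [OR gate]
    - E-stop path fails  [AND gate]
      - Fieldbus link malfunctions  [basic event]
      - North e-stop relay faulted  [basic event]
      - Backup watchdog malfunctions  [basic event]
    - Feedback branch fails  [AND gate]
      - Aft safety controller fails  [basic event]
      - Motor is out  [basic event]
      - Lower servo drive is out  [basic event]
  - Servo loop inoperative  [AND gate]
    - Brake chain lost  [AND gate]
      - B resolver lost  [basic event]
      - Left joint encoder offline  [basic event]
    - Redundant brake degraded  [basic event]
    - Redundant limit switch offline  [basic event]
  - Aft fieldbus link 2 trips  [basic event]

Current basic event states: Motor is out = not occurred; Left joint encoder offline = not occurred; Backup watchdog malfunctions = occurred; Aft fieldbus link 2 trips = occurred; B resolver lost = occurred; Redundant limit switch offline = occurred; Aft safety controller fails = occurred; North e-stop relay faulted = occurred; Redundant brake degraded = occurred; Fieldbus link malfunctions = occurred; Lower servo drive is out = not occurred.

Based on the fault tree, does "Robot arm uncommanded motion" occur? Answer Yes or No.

E-stop path fails [AND]: Fieldbus link malfunctions=occurs, North e-stop relay faulted=occurs, Backup watchdog malfunctions=occurs → all inputs occur → occurs.
Feedback branch fails [AND]: Aft safety controller fails=occurs, Motor is out=not, Lower servo drive is out=not → not all inputs occur → does not occur.
Safety interlock down [OR]: E-stop path fails=occurs, Feedback branch fails=not → at least one input occurs → occurs.
Brake chain lost [AND]: B resolver lost=occurs, Left joint encoder offline=not → not all inputs occur → does not occur.
Servo loop inoperative [AND]: Brake chain lost=not, Redundant brake degraded=occurs, Redundant limit switch offline=occurs → not all inputs occur → does not occur.
Robot arm uncommanded motion [AND]: Safety interlock down=occurs, Servo loop inoperative=not, Aft fieldbus link 2 trips=occurs → not all inputs occur → does not occur.

No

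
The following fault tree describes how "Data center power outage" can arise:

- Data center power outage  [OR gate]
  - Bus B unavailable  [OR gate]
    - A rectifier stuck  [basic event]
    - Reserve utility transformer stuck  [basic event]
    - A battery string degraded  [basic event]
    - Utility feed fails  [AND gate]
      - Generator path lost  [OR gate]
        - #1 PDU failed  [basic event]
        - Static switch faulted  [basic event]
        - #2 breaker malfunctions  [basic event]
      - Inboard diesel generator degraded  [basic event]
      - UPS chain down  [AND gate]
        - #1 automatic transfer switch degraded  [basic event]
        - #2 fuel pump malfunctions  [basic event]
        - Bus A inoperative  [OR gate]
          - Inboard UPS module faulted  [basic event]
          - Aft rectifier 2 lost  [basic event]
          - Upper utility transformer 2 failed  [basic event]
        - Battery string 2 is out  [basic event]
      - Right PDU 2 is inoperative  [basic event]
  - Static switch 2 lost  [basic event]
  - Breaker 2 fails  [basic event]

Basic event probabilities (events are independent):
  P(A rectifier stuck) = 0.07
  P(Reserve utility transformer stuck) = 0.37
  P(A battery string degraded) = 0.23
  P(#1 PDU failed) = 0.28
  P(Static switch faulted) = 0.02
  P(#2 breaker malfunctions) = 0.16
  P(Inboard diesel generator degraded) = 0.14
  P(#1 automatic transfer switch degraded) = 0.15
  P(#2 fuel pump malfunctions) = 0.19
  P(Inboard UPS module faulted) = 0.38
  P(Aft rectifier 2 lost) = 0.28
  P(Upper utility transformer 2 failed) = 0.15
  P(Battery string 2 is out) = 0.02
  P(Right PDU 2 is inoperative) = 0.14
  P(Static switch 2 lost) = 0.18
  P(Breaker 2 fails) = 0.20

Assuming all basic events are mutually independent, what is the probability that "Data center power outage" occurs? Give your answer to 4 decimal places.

P(Generator path lost) [OR] = 1 − (1−0.28) × (1−0.02) × (1−0.16) = 0.407296
P(Bus A inoperative) [OR] = 1 − (1−0.38) × (1−0.28) × (1−0.15) = 0.620560
P(UPS chain down) [AND] = 0.15 × 0.19 × 0.620560 × 0.02 = 0.000354
P(Utility feed fails) [AND] = 0.407296 × 0.14 × 0.000354 × 0.14 = 0.000003
P(Bus B unavailable) [OR] = 1 − (1−0.07) × (1−0.37) × (1−0.23) × (1−0.000003) = 0.548858
P(Data center power outage) [OR] = 1 − (1−0.548858) × (1−0.18) × (1−0.20) = 0.704051
Rounded to 4 decimal places: P(Data center power outage) ≈ 0.7041.

0.7041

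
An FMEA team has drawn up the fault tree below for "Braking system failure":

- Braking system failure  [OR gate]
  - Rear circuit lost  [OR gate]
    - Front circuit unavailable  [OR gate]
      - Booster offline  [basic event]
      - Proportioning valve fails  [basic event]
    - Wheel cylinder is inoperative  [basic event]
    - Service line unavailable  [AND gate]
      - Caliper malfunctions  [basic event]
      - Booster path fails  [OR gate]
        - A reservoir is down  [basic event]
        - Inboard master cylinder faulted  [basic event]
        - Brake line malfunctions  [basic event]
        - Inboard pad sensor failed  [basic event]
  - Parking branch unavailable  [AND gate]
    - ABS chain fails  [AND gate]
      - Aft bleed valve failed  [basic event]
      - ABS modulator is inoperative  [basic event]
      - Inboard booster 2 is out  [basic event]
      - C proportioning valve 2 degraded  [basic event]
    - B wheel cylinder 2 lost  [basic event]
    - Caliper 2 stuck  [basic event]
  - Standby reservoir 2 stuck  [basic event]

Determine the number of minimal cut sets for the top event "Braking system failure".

Front circuit unavailable [OR]: union of children's cut sets → 2 cut set(s).
Booster path fails [OR]: union of children's cut sets → 4 cut set(s).
Service line unavailable [AND]: one cut set from each child combined → 1 × 4 = 4 cut set(s).
Rear circuit lost [OR]: union of children's cut sets → 7 cut set(s).
ABS chain fails [AND]: one cut set from each child combined → 1 × 1 × 1 × 1 = 1 cut set(s).
Parking branch unavailable [AND]: one cut set from each child combined → 1 × 1 × 1 = 1 cut set(s).
Braking system failure [OR]: union of children's cut sets → 9 cut set(s).
Minimal cut sets: {Booster offline}; {Proportioning valve fails}; {Wheel cylinder is inoperative}; {A reservoir is down, Caliper malfunctions}; {Caliper malfunctions, Inboard master cylinder faulted}; {Brake line malfunctions, Caliper malfunctions}; {Caliper malfunctions, Inboard pad sensor failed}; {ABS modulator is inoperative, Aft bleed valve failed, B wheel cylinder 2 lost, C proportioning valve 2 degraded, Caliper 2 stuck, Inboard booster 2 is out}; {Standby reservoir 2 stuck}.

9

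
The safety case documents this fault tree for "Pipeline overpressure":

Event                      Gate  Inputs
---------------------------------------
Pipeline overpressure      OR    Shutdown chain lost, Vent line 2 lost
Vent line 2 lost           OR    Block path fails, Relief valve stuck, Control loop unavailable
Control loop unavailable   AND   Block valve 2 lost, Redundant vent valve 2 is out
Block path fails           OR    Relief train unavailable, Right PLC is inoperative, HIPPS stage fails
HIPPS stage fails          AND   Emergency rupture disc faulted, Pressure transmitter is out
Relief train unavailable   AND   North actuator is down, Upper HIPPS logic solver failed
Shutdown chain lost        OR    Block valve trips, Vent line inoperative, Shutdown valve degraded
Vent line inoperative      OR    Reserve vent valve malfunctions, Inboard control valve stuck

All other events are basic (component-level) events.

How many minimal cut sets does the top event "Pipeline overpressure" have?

Vent line inoperative [OR]: union of children's cut sets → 2 cut set(s).
Shutdown chain lost [OR]: union of children's cut sets → 4 cut set(s).
Relief train unavailable [AND]: one cut set from each child combined → 1 × 1 = 1 cut set(s).
HIPPS stage fails [AND]: one cut set from each child combined → 1 × 1 = 1 cut set(s).
Block path fails [OR]: union of children's cut sets → 3 cut set(s).
Control loop unavailable [AND]: one cut set from each child combined → 1 × 1 = 1 cut set(s).
Vent line 2 lost [OR]: union of children's cut sets → 5 cut set(s).
Pipeline overpressure [OR]: union of children's cut sets → 9 cut set(s).
Minimal cut sets: {Block valve trips}; {Reserve vent valve malfunctions}; {Inboard control valve stuck}; {Shutdown valve degraded}; {North actuator is down, Upper HIPPS logic solver failed}; {Right PLC is inoperative}; {Emergency rupture disc faulted, Pressure transmitter is out}; {Relief valve stuck}; {Block valve 2 lost, Redundant vent valve 2 is out}.

9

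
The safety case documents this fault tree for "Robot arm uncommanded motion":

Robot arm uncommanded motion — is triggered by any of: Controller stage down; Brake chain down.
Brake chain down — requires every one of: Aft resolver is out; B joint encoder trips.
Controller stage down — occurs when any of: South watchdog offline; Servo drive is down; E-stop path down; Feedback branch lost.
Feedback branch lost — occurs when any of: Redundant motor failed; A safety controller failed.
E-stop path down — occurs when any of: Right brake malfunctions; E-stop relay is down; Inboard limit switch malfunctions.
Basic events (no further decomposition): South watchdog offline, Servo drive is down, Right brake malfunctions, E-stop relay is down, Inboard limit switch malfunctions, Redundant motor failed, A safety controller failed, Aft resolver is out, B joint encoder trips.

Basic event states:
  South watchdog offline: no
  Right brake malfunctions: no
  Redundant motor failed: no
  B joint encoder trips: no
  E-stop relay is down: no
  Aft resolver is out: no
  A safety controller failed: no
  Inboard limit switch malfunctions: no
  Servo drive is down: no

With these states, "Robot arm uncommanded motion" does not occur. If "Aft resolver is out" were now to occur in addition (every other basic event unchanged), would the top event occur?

Counterfactual: set "Aft resolver is out" to occurred.
E-stop path down [OR]: Right brake malfunctions=not, E-stop relay is down=not, Inboard limit switch malfunctions=not → no input occurs → does not occur.
Feedback branch lost [OR]: Redundant motor failed=not, A safety controller failed=not → no input occurs → does not occur.
Controller stage down [OR]: South watchdog offline=not, Servo drive is down=not, E-stop path down=not, Feedback branch lost=not → no input occurs → does not occur.
Brake chain down [AND]: Aft resolver is out=occurs, B joint encoder trips=not → not all inputs occur → does not occur.
Robot arm uncommanded motion [OR]: Controller stage down=not, Brake chain down=not → no input occurs → does not occur.

No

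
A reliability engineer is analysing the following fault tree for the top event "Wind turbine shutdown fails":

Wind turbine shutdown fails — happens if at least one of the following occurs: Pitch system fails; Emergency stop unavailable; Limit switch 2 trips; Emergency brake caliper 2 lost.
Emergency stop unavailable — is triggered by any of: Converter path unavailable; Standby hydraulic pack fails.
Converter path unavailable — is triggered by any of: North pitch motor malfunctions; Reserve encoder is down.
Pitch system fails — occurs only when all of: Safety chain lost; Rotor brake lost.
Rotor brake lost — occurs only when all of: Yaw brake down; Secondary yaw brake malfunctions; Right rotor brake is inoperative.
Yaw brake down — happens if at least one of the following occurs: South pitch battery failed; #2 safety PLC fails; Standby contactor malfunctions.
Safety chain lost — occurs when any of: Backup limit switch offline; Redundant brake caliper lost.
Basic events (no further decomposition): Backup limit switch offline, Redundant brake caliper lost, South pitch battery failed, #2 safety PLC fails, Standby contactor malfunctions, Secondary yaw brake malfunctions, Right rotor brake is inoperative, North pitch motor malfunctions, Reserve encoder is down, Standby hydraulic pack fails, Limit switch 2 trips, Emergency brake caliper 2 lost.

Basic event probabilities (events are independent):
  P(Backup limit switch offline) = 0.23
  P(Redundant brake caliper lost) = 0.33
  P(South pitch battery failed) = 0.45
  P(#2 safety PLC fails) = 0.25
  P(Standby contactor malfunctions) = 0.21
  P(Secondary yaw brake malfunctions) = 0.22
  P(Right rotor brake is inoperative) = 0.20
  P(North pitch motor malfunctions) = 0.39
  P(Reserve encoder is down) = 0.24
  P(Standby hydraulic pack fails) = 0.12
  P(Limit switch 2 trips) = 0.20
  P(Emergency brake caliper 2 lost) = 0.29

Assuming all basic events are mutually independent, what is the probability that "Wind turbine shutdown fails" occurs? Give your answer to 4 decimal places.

P(Safety chain lost) [OR] = 1 − (1−0.23) × (1−0.33) = 0.484100
P(Yaw brake down) [OR] = 1 − (1−0.45) × (1−0.25) × (1−0.21) = 0.674125
P(Rotor brake lost) [AND] = 0.674125 × 0.22 × 0.20 = 0.029662
P(Pitch system fails) [AND] = 0.484100 × 0.029662 = 0.014359
P(Converter path unavailable) [OR] = 1 − (1−0.39) × (1−0.24) = 0.536400
P(Emergency stop unavailable) [OR] = 1 − (1−0.536400) × (1−0.12) = 0.592032
P(Wind turbine shutdown fails) [OR] = 1 − (1−0.014359) × (1−0.592032) × (1−0.20) × (1−0.29) = 0.771602
Rounded to 4 decimal places: P(Wind turbine shutdown fails) ≈ 0.7716.

0.7716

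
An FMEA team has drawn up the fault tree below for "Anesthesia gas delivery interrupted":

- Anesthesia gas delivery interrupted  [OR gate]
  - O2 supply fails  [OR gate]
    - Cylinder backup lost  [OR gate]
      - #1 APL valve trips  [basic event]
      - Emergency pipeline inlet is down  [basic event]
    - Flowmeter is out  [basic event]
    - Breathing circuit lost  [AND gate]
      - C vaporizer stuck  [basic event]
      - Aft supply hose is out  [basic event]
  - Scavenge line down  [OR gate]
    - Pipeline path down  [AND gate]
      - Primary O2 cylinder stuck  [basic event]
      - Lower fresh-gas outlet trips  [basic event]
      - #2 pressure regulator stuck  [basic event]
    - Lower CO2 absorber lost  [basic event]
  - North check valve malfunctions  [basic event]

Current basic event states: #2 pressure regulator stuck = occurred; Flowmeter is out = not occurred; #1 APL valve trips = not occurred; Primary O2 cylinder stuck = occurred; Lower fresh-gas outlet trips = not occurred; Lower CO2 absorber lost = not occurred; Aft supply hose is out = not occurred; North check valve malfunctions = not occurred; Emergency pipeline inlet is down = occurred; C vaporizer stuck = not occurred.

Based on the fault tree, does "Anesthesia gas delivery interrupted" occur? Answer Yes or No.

Cylinder backup lost [OR]: #1 APL valve trips=not, Emergency pipeline inlet is down=occurs → at least one input occurs → occurs.
Breathing circuit lost [AND]: C vaporizer stuck=not, Aft supply hose is out=not → not all inputs occur → does not occur.
O2 supply fails [OR]: Cylinder backup lost=occurs, Flowmeter is out=not, Breathing circuit lost=not → at least one input occurs → occurs.
Pipeline path down [AND]: Primary O2 cylinder stuck=occurs, Lower fresh-gas outlet trips=not, #2 pressure regulator stuck=occurs → not all inputs occur → does not occur.
Scavenge line down [OR]: Pipeline path down=not, Lower CO2 absorber lost=not → no input occurs → does not occur.
Anesthesia gas delivery interrupted [OR]: O2 supply fails=occurs, Scavenge line down=not, North check valve malfunctions=not → at least one input occurs → occurs.

Yes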